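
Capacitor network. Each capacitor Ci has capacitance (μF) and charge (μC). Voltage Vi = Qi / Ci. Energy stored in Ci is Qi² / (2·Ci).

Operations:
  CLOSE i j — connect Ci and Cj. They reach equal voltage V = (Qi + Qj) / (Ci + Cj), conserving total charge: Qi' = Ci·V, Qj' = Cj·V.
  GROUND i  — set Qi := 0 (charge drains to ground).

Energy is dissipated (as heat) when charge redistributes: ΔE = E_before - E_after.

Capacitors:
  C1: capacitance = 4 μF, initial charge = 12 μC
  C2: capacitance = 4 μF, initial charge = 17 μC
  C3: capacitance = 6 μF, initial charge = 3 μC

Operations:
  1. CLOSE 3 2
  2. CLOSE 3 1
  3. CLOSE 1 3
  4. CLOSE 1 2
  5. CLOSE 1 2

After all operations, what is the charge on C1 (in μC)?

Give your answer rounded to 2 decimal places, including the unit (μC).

Answer: 8.80 μC

Derivation:
Initial: C1(4μF, Q=12μC, V=3.00V), C2(4μF, Q=17μC, V=4.25V), C3(6μF, Q=3μC, V=0.50V)
Op 1: CLOSE 3-2: Q_total=20.00, C_total=10.00, V=2.00; Q3=12.00, Q2=8.00; dissipated=16.875
Op 2: CLOSE 3-1: Q_total=24.00, C_total=10.00, V=2.40; Q3=14.40, Q1=9.60; dissipated=1.200
Op 3: CLOSE 1-3: Q_total=24.00, C_total=10.00, V=2.40; Q1=9.60, Q3=14.40; dissipated=0.000
Op 4: CLOSE 1-2: Q_total=17.60, C_total=8.00, V=2.20; Q1=8.80, Q2=8.80; dissipated=0.160
Op 5: CLOSE 1-2: Q_total=17.60, C_total=8.00, V=2.20; Q1=8.80, Q2=8.80; dissipated=0.000
Final charges: Q1=8.80, Q2=8.80, Q3=14.40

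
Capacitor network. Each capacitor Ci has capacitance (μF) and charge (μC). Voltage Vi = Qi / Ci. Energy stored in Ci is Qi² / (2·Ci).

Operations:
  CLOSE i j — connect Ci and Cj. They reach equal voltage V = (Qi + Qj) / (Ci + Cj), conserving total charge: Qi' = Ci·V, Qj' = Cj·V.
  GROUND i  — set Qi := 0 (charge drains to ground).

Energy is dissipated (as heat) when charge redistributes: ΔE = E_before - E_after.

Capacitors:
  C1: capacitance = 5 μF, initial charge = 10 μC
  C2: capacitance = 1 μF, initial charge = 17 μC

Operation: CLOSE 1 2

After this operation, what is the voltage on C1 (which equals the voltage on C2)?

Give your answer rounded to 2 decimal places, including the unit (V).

Initial: C1(5μF, Q=10μC, V=2.00V), C2(1μF, Q=17μC, V=17.00V)
Op 1: CLOSE 1-2: Q_total=27.00, C_total=6.00, V=4.50; Q1=22.50, Q2=4.50; dissipated=93.750

Answer: 4.50 V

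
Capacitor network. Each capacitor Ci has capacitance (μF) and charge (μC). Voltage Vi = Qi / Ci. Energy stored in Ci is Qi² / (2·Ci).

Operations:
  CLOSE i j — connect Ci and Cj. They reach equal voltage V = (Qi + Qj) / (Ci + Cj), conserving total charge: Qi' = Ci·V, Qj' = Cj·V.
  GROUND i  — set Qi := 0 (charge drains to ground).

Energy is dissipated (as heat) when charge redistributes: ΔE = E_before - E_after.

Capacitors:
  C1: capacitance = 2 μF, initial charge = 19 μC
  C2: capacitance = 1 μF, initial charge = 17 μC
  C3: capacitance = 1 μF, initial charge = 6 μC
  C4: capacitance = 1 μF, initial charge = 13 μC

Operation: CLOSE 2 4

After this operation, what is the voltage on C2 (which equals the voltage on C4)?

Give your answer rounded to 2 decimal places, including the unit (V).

Initial: C1(2μF, Q=19μC, V=9.50V), C2(1μF, Q=17μC, V=17.00V), C3(1μF, Q=6μC, V=6.00V), C4(1μF, Q=13μC, V=13.00V)
Op 1: CLOSE 2-4: Q_total=30.00, C_total=2.00, V=15.00; Q2=15.00, Q4=15.00; dissipated=4.000

Answer: 15.00 V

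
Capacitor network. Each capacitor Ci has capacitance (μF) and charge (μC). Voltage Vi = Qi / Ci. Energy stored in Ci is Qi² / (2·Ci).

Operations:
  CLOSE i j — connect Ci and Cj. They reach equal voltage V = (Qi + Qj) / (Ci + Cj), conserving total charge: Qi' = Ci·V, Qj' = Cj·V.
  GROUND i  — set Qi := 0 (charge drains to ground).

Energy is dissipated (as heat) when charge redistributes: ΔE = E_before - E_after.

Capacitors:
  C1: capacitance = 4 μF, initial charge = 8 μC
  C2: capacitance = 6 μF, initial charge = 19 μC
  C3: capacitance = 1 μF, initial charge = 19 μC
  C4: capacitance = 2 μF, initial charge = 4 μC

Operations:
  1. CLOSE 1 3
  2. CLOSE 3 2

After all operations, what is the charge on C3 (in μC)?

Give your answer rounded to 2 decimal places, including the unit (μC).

Initial: C1(4μF, Q=8μC, V=2.00V), C2(6μF, Q=19μC, V=3.17V), C3(1μF, Q=19μC, V=19.00V), C4(2μF, Q=4μC, V=2.00V)
Op 1: CLOSE 1-3: Q_total=27.00, C_total=5.00, V=5.40; Q1=21.60, Q3=5.40; dissipated=115.600
Op 2: CLOSE 3-2: Q_total=24.40, C_total=7.00, V=3.49; Q3=3.49, Q2=20.91; dissipated=2.138
Final charges: Q1=21.60, Q2=20.91, Q3=3.49, Q4=4.00

Answer: 3.49 μC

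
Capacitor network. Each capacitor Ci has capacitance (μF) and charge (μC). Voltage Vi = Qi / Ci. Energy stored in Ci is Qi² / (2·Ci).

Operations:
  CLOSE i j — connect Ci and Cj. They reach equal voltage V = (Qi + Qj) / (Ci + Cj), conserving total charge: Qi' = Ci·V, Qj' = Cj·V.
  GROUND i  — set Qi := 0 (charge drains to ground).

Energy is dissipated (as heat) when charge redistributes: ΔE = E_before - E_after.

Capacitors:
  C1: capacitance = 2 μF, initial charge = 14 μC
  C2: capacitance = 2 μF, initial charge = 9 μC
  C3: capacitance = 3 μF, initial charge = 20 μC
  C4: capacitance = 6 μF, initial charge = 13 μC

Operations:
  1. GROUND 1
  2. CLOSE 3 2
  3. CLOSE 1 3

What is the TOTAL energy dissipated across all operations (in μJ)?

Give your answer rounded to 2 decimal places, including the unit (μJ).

Answer: 72.00 μJ

Derivation:
Initial: C1(2μF, Q=14μC, V=7.00V), C2(2μF, Q=9μC, V=4.50V), C3(3μF, Q=20μC, V=6.67V), C4(6μF, Q=13μC, V=2.17V)
Op 1: GROUND 1: Q1=0; energy lost=49.000
Op 2: CLOSE 3-2: Q_total=29.00, C_total=5.00, V=5.80; Q3=17.40, Q2=11.60; dissipated=2.817
Op 3: CLOSE 1-3: Q_total=17.40, C_total=5.00, V=3.48; Q1=6.96, Q3=10.44; dissipated=20.184
Total dissipated: 72.001 μJ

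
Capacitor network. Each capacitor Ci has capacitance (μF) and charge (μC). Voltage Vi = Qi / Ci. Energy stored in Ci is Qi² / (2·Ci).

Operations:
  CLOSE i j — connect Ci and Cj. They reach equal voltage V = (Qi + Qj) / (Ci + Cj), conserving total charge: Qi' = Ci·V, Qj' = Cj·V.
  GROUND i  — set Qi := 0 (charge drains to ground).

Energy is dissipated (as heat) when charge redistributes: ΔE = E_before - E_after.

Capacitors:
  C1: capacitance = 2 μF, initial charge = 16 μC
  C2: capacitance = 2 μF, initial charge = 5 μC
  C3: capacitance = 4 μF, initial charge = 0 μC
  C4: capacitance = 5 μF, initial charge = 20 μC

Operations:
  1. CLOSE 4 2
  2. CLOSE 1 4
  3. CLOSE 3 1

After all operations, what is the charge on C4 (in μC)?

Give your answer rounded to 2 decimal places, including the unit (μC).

Initial: C1(2μF, Q=16μC, V=8.00V), C2(2μF, Q=5μC, V=2.50V), C3(4μF, Q=0μC, V=0.00V), C4(5μF, Q=20μC, V=4.00V)
Op 1: CLOSE 4-2: Q_total=25.00, C_total=7.00, V=3.57; Q4=17.86, Q2=7.14; dissipated=1.607
Op 2: CLOSE 1-4: Q_total=33.86, C_total=7.00, V=4.84; Q1=9.67, Q4=24.18; dissipated=14.009
Op 3: CLOSE 3-1: Q_total=9.67, C_total=6.00, V=1.61; Q3=6.45, Q1=3.22; dissipated=15.596
Final charges: Q1=3.22, Q2=7.14, Q3=6.45, Q4=24.18

Answer: 24.18 μC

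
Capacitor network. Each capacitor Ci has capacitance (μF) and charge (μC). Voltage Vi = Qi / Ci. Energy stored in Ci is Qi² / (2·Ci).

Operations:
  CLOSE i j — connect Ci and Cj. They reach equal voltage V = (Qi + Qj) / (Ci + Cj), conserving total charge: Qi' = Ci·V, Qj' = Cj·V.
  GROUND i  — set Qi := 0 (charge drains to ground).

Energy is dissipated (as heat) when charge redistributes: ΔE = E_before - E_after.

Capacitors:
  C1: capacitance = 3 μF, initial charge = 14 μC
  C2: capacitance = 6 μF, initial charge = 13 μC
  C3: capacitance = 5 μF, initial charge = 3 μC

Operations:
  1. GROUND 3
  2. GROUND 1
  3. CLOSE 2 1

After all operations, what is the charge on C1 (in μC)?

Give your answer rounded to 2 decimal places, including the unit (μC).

Initial: C1(3μF, Q=14μC, V=4.67V), C2(6μF, Q=13μC, V=2.17V), C3(5μF, Q=3μC, V=0.60V)
Op 1: GROUND 3: Q3=0; energy lost=0.900
Op 2: GROUND 1: Q1=0; energy lost=32.667
Op 3: CLOSE 2-1: Q_total=13.00, C_total=9.00, V=1.44; Q2=8.67, Q1=4.33; dissipated=4.694
Final charges: Q1=4.33, Q2=8.67, Q3=0.00

Answer: 4.33 μC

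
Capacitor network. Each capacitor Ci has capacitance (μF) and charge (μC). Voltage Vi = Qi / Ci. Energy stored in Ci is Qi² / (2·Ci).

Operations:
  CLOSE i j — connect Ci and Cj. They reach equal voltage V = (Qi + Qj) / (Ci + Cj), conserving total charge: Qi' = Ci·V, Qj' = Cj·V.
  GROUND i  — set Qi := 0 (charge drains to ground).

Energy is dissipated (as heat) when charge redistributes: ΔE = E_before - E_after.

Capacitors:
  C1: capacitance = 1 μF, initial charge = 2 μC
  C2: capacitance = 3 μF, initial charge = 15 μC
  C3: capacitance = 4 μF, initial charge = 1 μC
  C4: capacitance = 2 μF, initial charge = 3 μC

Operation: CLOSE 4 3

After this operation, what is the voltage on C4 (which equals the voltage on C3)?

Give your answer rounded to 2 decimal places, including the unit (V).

Answer: 0.67 V

Derivation:
Initial: C1(1μF, Q=2μC, V=2.00V), C2(3μF, Q=15μC, V=5.00V), C3(4μF, Q=1μC, V=0.25V), C4(2μF, Q=3μC, V=1.50V)
Op 1: CLOSE 4-3: Q_total=4.00, C_total=6.00, V=0.67; Q4=1.33, Q3=2.67; dissipated=1.042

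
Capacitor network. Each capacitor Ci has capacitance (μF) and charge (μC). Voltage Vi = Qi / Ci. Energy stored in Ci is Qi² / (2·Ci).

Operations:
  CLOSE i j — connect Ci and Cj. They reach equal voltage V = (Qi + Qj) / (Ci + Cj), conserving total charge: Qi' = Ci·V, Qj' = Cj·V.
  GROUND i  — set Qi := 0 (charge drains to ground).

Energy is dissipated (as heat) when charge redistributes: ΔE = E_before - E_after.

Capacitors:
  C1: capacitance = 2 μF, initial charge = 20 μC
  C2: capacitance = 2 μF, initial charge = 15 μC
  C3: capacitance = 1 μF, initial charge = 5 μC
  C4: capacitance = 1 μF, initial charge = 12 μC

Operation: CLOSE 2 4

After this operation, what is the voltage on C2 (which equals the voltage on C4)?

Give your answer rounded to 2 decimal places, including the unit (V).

Initial: C1(2μF, Q=20μC, V=10.00V), C2(2μF, Q=15μC, V=7.50V), C3(1μF, Q=5μC, V=5.00V), C4(1μF, Q=12μC, V=12.00V)
Op 1: CLOSE 2-4: Q_total=27.00, C_total=3.00, V=9.00; Q2=18.00, Q4=9.00; dissipated=6.750

Answer: 9.00 V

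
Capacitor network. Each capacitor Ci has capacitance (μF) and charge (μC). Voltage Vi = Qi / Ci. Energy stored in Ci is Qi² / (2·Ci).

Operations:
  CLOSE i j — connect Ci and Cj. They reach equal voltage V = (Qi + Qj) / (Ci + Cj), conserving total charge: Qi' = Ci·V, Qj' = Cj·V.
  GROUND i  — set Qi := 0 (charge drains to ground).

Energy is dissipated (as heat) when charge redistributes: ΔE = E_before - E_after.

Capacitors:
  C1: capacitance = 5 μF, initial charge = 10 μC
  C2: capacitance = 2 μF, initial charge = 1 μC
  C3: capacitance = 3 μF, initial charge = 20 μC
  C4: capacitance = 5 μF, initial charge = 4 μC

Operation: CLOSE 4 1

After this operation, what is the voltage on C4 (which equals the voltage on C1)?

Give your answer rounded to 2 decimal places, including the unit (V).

Answer: 1.40 V

Derivation:
Initial: C1(5μF, Q=10μC, V=2.00V), C2(2μF, Q=1μC, V=0.50V), C3(3μF, Q=20μC, V=6.67V), C4(5μF, Q=4μC, V=0.80V)
Op 1: CLOSE 4-1: Q_total=14.00, C_total=10.00, V=1.40; Q4=7.00, Q1=7.00; dissipated=1.800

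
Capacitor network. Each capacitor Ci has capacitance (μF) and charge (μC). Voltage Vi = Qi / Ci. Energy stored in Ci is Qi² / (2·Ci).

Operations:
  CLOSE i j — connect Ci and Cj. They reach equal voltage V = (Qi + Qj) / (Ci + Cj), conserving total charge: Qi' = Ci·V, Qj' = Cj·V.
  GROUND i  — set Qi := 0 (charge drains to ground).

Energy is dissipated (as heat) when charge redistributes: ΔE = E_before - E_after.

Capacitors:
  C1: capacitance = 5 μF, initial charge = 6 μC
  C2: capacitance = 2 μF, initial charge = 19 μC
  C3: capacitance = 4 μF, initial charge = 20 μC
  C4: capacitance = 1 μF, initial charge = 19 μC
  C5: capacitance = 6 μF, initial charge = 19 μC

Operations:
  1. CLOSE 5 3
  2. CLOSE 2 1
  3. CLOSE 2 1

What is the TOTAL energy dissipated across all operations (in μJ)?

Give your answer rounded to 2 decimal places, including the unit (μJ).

Initial: C1(5μF, Q=6μC, V=1.20V), C2(2μF, Q=19μC, V=9.50V), C3(4μF, Q=20μC, V=5.00V), C4(1μF, Q=19μC, V=19.00V), C5(6μF, Q=19μC, V=3.17V)
Op 1: CLOSE 5-3: Q_total=39.00, C_total=10.00, V=3.90; Q5=23.40, Q3=15.60; dissipated=4.033
Op 2: CLOSE 2-1: Q_total=25.00, C_total=7.00, V=3.57; Q2=7.14, Q1=17.86; dissipated=49.207
Op 3: CLOSE 2-1: Q_total=25.00, C_total=7.00, V=3.57; Q2=7.14, Q1=17.86; dissipated=0.000
Total dissipated: 53.240 μJ

Answer: 53.24 μJ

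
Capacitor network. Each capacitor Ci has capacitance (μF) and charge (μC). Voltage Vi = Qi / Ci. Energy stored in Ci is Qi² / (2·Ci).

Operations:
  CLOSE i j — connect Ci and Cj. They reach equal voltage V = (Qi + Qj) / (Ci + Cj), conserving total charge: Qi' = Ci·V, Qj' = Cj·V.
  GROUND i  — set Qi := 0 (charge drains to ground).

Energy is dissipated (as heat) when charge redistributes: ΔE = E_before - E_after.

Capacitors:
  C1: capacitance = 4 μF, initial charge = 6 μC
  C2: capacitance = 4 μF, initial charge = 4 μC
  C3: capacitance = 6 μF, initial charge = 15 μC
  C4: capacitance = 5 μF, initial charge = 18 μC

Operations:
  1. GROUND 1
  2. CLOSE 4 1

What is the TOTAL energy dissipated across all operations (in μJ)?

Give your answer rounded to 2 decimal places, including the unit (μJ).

Initial: C1(4μF, Q=6μC, V=1.50V), C2(4μF, Q=4μC, V=1.00V), C3(6μF, Q=15μC, V=2.50V), C4(5μF, Q=18μC, V=3.60V)
Op 1: GROUND 1: Q1=0; energy lost=4.500
Op 2: CLOSE 4-1: Q_total=18.00, C_total=9.00, V=2.00; Q4=10.00, Q1=8.00; dissipated=14.400
Total dissipated: 18.900 μJ

Answer: 18.90 μJ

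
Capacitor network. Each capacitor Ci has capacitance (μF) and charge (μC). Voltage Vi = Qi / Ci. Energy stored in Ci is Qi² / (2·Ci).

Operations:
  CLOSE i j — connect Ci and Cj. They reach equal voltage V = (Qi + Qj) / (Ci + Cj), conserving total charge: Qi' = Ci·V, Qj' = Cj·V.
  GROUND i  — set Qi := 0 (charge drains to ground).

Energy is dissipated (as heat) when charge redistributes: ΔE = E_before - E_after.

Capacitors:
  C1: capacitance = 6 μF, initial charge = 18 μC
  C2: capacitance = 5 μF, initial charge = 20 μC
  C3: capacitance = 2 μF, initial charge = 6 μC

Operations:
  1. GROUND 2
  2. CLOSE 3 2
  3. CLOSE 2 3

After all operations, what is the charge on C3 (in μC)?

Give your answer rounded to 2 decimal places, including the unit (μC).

Initial: C1(6μF, Q=18μC, V=3.00V), C2(5μF, Q=20μC, V=4.00V), C3(2μF, Q=6μC, V=3.00V)
Op 1: GROUND 2: Q2=0; energy lost=40.000
Op 2: CLOSE 3-2: Q_total=6.00, C_total=7.00, V=0.86; Q3=1.71, Q2=4.29; dissipated=6.429
Op 3: CLOSE 2-3: Q_total=6.00, C_total=7.00, V=0.86; Q2=4.29, Q3=1.71; dissipated=0.000
Final charges: Q1=18.00, Q2=4.29, Q3=1.71

Answer: 1.71 μC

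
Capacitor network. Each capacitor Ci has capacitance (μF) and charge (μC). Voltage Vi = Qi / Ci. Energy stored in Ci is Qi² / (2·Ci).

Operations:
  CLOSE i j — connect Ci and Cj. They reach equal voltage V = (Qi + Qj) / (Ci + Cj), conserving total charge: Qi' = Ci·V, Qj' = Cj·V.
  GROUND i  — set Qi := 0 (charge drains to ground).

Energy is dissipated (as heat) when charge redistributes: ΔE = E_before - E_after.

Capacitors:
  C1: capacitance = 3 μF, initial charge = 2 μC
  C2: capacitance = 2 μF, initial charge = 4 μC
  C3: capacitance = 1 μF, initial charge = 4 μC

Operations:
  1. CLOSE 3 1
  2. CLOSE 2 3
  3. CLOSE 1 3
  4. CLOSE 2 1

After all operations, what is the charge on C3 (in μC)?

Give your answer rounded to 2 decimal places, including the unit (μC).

Initial: C1(3μF, Q=2μC, V=0.67V), C2(2μF, Q=4μC, V=2.00V), C3(1μF, Q=4μC, V=4.00V)
Op 1: CLOSE 3-1: Q_total=6.00, C_total=4.00, V=1.50; Q3=1.50, Q1=4.50; dissipated=4.167
Op 2: CLOSE 2-3: Q_total=5.50, C_total=3.00, V=1.83; Q2=3.67, Q3=1.83; dissipated=0.083
Op 3: CLOSE 1-3: Q_total=6.33, C_total=4.00, V=1.58; Q1=4.75, Q3=1.58; dissipated=0.042
Op 4: CLOSE 2-1: Q_total=8.42, C_total=5.00, V=1.68; Q2=3.37, Q1=5.05; dissipated=0.037
Final charges: Q1=5.05, Q2=3.37, Q3=1.58

Answer: 1.58 μC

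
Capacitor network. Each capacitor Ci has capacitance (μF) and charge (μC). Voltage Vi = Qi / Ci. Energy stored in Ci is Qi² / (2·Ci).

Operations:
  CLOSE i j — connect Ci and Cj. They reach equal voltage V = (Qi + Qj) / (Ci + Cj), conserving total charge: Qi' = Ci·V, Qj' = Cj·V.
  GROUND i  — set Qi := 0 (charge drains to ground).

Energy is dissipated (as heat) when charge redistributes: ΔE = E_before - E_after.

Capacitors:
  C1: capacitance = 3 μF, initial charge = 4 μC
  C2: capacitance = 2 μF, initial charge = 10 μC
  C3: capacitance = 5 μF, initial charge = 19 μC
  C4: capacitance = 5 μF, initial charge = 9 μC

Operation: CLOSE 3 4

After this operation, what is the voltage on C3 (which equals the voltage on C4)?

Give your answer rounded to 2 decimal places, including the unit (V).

Answer: 2.80 V

Derivation:
Initial: C1(3μF, Q=4μC, V=1.33V), C2(2μF, Q=10μC, V=5.00V), C3(5μF, Q=19μC, V=3.80V), C4(5μF, Q=9μC, V=1.80V)
Op 1: CLOSE 3-4: Q_total=28.00, C_total=10.00, V=2.80; Q3=14.00, Q4=14.00; dissipated=5.000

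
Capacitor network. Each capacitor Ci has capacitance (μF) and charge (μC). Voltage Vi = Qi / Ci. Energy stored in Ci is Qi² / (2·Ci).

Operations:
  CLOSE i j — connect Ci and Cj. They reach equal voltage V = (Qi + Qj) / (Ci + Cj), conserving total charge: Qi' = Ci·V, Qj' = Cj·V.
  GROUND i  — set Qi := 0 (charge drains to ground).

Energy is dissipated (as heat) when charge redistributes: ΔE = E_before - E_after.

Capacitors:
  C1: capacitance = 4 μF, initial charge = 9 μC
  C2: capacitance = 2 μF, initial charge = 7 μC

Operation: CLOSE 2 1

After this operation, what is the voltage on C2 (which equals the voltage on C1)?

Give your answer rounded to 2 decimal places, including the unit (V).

Answer: 2.67 V

Derivation:
Initial: C1(4μF, Q=9μC, V=2.25V), C2(2μF, Q=7μC, V=3.50V)
Op 1: CLOSE 2-1: Q_total=16.00, C_total=6.00, V=2.67; Q2=5.33, Q1=10.67; dissipated=1.042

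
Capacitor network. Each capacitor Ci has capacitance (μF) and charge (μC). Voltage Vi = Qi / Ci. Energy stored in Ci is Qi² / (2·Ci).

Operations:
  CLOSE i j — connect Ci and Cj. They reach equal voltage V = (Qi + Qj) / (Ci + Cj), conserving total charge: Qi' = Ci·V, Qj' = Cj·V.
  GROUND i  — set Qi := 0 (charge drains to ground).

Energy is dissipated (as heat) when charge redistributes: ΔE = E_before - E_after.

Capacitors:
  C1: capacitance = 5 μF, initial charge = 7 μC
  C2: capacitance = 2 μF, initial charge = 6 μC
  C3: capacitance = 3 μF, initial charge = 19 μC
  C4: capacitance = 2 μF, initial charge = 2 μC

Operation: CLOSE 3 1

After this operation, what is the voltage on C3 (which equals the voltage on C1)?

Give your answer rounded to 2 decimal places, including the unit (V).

Answer: 3.25 V

Derivation:
Initial: C1(5μF, Q=7μC, V=1.40V), C2(2μF, Q=6μC, V=3.00V), C3(3μF, Q=19μC, V=6.33V), C4(2μF, Q=2μC, V=1.00V)
Op 1: CLOSE 3-1: Q_total=26.00, C_total=8.00, V=3.25; Q3=9.75, Q1=16.25; dissipated=22.817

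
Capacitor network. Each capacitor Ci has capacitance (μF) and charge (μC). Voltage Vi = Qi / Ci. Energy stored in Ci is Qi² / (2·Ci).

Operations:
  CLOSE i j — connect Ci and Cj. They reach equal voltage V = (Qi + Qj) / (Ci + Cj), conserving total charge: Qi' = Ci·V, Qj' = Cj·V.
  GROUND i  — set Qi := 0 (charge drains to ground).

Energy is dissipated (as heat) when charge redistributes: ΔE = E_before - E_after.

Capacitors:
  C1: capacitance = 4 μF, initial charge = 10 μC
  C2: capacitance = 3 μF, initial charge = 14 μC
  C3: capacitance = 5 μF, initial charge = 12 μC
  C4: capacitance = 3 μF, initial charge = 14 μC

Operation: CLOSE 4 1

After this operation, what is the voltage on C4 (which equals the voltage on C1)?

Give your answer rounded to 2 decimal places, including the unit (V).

Initial: C1(4μF, Q=10μC, V=2.50V), C2(3μF, Q=14μC, V=4.67V), C3(5μF, Q=12μC, V=2.40V), C4(3μF, Q=14μC, V=4.67V)
Op 1: CLOSE 4-1: Q_total=24.00, C_total=7.00, V=3.43; Q4=10.29, Q1=13.71; dissipated=4.024

Answer: 3.43 V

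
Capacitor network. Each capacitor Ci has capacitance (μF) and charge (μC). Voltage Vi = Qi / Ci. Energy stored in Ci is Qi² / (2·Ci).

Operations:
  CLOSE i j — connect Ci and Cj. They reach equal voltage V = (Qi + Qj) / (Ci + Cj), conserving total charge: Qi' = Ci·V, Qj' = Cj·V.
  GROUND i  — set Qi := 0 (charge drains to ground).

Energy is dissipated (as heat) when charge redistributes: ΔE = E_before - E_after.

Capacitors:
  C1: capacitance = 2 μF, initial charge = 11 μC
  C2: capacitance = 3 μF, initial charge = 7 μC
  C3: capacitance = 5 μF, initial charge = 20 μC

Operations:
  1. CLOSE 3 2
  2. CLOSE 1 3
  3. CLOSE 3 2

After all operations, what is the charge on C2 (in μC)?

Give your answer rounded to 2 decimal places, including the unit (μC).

Answer: 11.26 μC

Derivation:
Initial: C1(2μF, Q=11μC, V=5.50V), C2(3μF, Q=7μC, V=2.33V), C3(5μF, Q=20μC, V=4.00V)
Op 1: CLOSE 3-2: Q_total=27.00, C_total=8.00, V=3.38; Q3=16.88, Q2=10.12; dissipated=2.604
Op 2: CLOSE 1-3: Q_total=27.88, C_total=7.00, V=3.98; Q1=7.96, Q3=19.91; dissipated=3.225
Op 3: CLOSE 3-2: Q_total=30.04, C_total=8.00, V=3.75; Q3=18.77, Q2=11.26; dissipated=0.346
Final charges: Q1=7.96, Q2=11.26, Q3=18.77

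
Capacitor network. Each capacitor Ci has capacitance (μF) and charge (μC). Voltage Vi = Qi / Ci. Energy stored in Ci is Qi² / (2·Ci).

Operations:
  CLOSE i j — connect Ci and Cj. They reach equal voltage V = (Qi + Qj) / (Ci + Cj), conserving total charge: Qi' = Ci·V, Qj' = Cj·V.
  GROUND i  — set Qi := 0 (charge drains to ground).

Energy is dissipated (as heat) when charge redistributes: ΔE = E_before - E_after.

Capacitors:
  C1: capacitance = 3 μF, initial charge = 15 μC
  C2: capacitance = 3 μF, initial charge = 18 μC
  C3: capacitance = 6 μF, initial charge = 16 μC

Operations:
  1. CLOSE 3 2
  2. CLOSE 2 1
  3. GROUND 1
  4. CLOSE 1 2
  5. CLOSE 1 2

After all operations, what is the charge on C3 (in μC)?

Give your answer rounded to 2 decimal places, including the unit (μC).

Initial: C1(3μF, Q=15μC, V=5.00V), C2(3μF, Q=18μC, V=6.00V), C3(6μF, Q=16μC, V=2.67V)
Op 1: CLOSE 3-2: Q_total=34.00, C_total=9.00, V=3.78; Q3=22.67, Q2=11.33; dissipated=11.111
Op 2: CLOSE 2-1: Q_total=26.33, C_total=6.00, V=4.39; Q2=13.17, Q1=13.17; dissipated=1.120
Op 3: GROUND 1: Q1=0; energy lost=28.894
Op 4: CLOSE 1-2: Q_total=13.17, C_total=6.00, V=2.19; Q1=6.58, Q2=6.58; dissipated=14.447
Op 5: CLOSE 1-2: Q_total=13.17, C_total=6.00, V=2.19; Q1=6.58, Q2=6.58; dissipated=0.000
Final charges: Q1=6.58, Q2=6.58, Q3=22.67

Answer: 22.67 μC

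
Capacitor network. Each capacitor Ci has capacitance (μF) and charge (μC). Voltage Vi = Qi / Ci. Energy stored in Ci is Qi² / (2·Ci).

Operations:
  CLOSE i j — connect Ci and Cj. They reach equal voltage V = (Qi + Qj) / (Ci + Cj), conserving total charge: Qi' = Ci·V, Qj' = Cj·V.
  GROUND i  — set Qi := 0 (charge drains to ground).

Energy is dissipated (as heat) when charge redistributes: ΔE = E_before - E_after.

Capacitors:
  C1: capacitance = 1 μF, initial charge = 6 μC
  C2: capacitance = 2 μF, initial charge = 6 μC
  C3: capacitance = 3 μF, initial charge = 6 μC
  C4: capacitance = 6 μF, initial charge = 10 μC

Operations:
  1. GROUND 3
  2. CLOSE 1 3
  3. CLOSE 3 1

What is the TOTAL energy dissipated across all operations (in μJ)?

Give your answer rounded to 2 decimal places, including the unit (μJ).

Answer: 19.50 μJ

Derivation:
Initial: C1(1μF, Q=6μC, V=6.00V), C2(2μF, Q=6μC, V=3.00V), C3(3μF, Q=6μC, V=2.00V), C4(6μF, Q=10μC, V=1.67V)
Op 1: GROUND 3: Q3=0; energy lost=6.000
Op 2: CLOSE 1-3: Q_total=6.00, C_total=4.00, V=1.50; Q1=1.50, Q3=4.50; dissipated=13.500
Op 3: CLOSE 3-1: Q_total=6.00, C_total=4.00, V=1.50; Q3=4.50, Q1=1.50; dissipated=0.000
Total dissipated: 19.500 μJ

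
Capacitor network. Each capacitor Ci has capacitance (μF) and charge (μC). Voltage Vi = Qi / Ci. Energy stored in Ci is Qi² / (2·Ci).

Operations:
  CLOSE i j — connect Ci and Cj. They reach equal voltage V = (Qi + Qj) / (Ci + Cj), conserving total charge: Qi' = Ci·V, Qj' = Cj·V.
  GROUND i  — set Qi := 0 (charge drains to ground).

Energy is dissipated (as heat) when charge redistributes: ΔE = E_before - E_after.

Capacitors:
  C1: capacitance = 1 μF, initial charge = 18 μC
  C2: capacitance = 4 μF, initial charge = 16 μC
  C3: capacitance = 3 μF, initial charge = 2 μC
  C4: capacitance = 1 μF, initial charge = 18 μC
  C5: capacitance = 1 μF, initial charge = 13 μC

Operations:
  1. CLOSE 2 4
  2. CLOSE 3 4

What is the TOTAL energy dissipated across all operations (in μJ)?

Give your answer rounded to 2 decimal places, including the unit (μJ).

Answer: 92.51 μJ

Derivation:
Initial: C1(1μF, Q=18μC, V=18.00V), C2(4μF, Q=16μC, V=4.00V), C3(3μF, Q=2μC, V=0.67V), C4(1μF, Q=18μC, V=18.00V), C5(1μF, Q=13μC, V=13.00V)
Op 1: CLOSE 2-4: Q_total=34.00, C_total=5.00, V=6.80; Q2=27.20, Q4=6.80; dissipated=78.400
Op 2: CLOSE 3-4: Q_total=8.80, C_total=4.00, V=2.20; Q3=6.60, Q4=2.20; dissipated=14.107
Total dissipated: 92.507 μJ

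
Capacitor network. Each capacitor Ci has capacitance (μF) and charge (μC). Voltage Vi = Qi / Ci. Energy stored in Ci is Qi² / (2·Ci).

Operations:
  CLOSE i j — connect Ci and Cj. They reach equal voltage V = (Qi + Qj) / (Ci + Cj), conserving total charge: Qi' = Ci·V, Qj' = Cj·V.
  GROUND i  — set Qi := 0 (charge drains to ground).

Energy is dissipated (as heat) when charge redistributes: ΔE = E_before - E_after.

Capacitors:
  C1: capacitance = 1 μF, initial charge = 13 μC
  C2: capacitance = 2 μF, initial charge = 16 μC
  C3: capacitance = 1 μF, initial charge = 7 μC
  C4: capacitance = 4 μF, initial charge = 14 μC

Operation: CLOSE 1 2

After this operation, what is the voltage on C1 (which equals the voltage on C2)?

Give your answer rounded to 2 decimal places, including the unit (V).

Initial: C1(1μF, Q=13μC, V=13.00V), C2(2μF, Q=16μC, V=8.00V), C3(1μF, Q=7μC, V=7.00V), C4(4μF, Q=14μC, V=3.50V)
Op 1: CLOSE 1-2: Q_total=29.00, C_total=3.00, V=9.67; Q1=9.67, Q2=19.33; dissipated=8.333

Answer: 9.67 V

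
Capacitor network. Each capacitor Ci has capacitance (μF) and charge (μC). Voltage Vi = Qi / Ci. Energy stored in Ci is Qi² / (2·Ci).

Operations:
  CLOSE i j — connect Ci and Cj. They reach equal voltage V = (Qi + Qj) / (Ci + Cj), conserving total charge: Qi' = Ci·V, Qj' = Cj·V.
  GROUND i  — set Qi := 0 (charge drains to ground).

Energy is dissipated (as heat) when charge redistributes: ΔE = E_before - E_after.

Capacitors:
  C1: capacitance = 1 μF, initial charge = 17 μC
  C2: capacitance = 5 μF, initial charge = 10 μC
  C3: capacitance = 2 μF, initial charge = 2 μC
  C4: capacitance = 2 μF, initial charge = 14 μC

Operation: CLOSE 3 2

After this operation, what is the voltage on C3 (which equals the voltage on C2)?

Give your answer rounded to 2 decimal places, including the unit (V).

Answer: 1.71 V

Derivation:
Initial: C1(1μF, Q=17μC, V=17.00V), C2(5μF, Q=10μC, V=2.00V), C3(2μF, Q=2μC, V=1.00V), C4(2μF, Q=14μC, V=7.00V)
Op 1: CLOSE 3-2: Q_total=12.00, C_total=7.00, V=1.71; Q3=3.43, Q2=8.57; dissipated=0.714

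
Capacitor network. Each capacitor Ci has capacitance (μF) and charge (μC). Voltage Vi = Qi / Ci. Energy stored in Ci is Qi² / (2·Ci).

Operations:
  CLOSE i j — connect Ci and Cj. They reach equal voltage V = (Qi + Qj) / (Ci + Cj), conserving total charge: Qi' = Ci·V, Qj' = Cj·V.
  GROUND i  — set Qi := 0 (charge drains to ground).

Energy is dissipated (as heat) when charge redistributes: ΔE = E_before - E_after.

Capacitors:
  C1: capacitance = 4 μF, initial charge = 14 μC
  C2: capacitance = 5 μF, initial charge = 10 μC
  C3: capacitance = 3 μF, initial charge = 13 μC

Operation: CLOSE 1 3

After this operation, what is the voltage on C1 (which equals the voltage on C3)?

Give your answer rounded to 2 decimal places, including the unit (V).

Initial: C1(4μF, Q=14μC, V=3.50V), C2(5μF, Q=10μC, V=2.00V), C3(3μF, Q=13μC, V=4.33V)
Op 1: CLOSE 1-3: Q_total=27.00, C_total=7.00, V=3.86; Q1=15.43, Q3=11.57; dissipated=0.595

Answer: 3.86 V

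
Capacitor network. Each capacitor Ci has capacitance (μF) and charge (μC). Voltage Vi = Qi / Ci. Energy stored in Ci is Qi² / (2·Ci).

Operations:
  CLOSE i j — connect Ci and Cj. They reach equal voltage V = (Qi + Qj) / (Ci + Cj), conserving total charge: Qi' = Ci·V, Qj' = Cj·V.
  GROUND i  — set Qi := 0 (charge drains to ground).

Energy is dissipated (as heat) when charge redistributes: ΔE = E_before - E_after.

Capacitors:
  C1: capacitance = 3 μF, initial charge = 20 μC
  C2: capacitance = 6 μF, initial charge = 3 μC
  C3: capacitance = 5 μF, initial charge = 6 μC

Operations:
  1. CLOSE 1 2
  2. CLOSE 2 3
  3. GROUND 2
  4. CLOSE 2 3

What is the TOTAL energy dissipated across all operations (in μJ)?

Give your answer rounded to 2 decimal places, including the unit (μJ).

Answer: 56.95 μJ

Derivation:
Initial: C1(3μF, Q=20μC, V=6.67V), C2(6μF, Q=3μC, V=0.50V), C3(5μF, Q=6μC, V=1.20V)
Op 1: CLOSE 1-2: Q_total=23.00, C_total=9.00, V=2.56; Q1=7.67, Q2=15.33; dissipated=38.028
Op 2: CLOSE 2-3: Q_total=21.33, C_total=11.00, V=1.94; Q2=11.64, Q3=9.70; dissipated=2.506
Op 3: GROUND 2: Q2=0; energy lost=11.284
Op 4: CLOSE 2-3: Q_total=9.70, C_total=11.00, V=0.88; Q2=5.29, Q3=4.41; dissipated=5.129
Total dissipated: 56.946 μJ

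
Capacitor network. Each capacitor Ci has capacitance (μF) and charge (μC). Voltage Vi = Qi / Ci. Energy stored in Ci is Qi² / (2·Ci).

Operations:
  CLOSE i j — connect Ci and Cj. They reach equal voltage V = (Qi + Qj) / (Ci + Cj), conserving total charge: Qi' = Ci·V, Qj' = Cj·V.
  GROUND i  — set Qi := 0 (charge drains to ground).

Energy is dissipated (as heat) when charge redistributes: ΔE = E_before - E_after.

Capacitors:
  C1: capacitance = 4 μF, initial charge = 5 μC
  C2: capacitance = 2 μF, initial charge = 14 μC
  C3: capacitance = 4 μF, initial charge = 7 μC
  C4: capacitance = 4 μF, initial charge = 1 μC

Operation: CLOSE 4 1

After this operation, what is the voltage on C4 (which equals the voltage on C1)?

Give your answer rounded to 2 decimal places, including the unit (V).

Answer: 0.75 V

Derivation:
Initial: C1(4μF, Q=5μC, V=1.25V), C2(2μF, Q=14μC, V=7.00V), C3(4μF, Q=7μC, V=1.75V), C4(4μF, Q=1μC, V=0.25V)
Op 1: CLOSE 4-1: Q_total=6.00, C_total=8.00, V=0.75; Q4=3.00, Q1=3.00; dissipated=1.000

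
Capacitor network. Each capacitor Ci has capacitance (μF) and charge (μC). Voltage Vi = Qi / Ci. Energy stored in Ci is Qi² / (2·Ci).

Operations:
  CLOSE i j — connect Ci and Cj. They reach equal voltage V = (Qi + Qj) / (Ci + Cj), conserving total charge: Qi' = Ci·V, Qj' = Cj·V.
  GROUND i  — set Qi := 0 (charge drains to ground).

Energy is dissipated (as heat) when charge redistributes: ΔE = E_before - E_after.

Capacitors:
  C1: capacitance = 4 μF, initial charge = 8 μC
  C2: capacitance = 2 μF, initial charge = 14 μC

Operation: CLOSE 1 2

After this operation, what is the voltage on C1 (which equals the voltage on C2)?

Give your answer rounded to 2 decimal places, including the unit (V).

Initial: C1(4μF, Q=8μC, V=2.00V), C2(2μF, Q=14μC, V=7.00V)
Op 1: CLOSE 1-2: Q_total=22.00, C_total=6.00, V=3.67; Q1=14.67, Q2=7.33; dissipated=16.667

Answer: 3.67 V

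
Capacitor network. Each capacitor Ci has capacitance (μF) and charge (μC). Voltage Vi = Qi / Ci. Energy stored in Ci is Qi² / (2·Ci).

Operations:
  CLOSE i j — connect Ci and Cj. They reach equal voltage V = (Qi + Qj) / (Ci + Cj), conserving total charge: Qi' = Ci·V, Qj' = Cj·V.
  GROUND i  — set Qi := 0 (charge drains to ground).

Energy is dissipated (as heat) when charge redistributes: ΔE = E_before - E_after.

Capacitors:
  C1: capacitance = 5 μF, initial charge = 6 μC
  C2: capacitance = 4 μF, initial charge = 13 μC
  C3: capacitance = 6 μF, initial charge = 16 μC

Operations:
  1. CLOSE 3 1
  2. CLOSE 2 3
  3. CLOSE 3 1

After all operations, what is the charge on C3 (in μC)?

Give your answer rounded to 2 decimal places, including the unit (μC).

Answer: 13.64 μC

Derivation:
Initial: C1(5μF, Q=6μC, V=1.20V), C2(4μF, Q=13μC, V=3.25V), C3(6μF, Q=16μC, V=2.67V)
Op 1: CLOSE 3-1: Q_total=22.00, C_total=11.00, V=2.00; Q3=12.00, Q1=10.00; dissipated=2.933
Op 2: CLOSE 2-3: Q_total=25.00, C_total=10.00, V=2.50; Q2=10.00, Q3=15.00; dissipated=1.875
Op 3: CLOSE 3-1: Q_total=25.00, C_total=11.00, V=2.27; Q3=13.64, Q1=11.36; dissipated=0.341
Final charges: Q1=11.36, Q2=10.00, Q3=13.64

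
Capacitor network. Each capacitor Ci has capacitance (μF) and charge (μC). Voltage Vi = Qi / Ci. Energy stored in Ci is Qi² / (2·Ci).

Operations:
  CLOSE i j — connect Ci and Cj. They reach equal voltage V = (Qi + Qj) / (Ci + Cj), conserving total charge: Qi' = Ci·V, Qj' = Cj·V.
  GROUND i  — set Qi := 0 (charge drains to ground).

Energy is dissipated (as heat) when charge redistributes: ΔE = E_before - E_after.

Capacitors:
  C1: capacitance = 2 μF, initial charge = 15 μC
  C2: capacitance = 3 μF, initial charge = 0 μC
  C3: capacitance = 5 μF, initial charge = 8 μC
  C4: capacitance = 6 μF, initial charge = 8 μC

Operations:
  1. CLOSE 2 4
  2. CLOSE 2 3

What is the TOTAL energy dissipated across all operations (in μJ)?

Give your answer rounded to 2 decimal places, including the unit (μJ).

Answer: 2.25 μJ

Derivation:
Initial: C1(2μF, Q=15μC, V=7.50V), C2(3μF, Q=0μC, V=0.00V), C3(5μF, Q=8μC, V=1.60V), C4(6μF, Q=8μC, V=1.33V)
Op 1: CLOSE 2-4: Q_total=8.00, C_total=9.00, V=0.89; Q2=2.67, Q4=5.33; dissipated=1.778
Op 2: CLOSE 2-3: Q_total=10.67, C_total=8.00, V=1.33; Q2=4.00, Q3=6.67; dissipated=0.474
Total dissipated: 2.252 μJ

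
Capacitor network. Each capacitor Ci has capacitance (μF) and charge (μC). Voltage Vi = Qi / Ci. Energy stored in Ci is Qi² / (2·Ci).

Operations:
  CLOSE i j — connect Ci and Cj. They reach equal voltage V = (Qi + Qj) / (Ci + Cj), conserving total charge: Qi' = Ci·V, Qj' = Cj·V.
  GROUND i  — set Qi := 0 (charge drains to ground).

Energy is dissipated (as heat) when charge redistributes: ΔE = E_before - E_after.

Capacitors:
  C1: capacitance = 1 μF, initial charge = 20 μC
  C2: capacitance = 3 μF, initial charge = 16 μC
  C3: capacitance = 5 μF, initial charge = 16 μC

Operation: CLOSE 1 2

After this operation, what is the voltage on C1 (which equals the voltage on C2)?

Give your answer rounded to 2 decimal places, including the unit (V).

Initial: C1(1μF, Q=20μC, V=20.00V), C2(3μF, Q=16μC, V=5.33V), C3(5μF, Q=16μC, V=3.20V)
Op 1: CLOSE 1-2: Q_total=36.00, C_total=4.00, V=9.00; Q1=9.00, Q2=27.00; dissipated=80.667

Answer: 9.00 V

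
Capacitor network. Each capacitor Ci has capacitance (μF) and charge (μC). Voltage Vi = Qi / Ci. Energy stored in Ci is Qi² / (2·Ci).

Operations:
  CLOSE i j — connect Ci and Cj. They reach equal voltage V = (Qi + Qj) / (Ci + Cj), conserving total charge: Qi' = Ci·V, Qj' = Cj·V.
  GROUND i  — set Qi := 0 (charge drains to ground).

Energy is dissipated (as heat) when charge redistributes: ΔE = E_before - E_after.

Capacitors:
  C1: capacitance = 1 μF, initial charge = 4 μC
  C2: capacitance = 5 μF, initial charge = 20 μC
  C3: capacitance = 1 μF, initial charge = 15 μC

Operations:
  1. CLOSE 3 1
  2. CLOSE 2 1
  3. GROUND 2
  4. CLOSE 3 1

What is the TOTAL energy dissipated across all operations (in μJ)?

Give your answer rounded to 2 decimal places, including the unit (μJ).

Initial: C1(1μF, Q=4μC, V=4.00V), C2(5μF, Q=20μC, V=4.00V), C3(1μF, Q=15μC, V=15.00V)
Op 1: CLOSE 3-1: Q_total=19.00, C_total=2.00, V=9.50; Q3=9.50, Q1=9.50; dissipated=30.250
Op 2: CLOSE 2-1: Q_total=29.50, C_total=6.00, V=4.92; Q2=24.58, Q1=4.92; dissipated=12.604
Op 3: GROUND 2: Q2=0; energy lost=60.434
Op 4: CLOSE 3-1: Q_total=14.42, C_total=2.00, V=7.21; Q3=7.21, Q1=7.21; dissipated=5.252
Total dissipated: 108.540 μJ

Answer: 108.54 μJ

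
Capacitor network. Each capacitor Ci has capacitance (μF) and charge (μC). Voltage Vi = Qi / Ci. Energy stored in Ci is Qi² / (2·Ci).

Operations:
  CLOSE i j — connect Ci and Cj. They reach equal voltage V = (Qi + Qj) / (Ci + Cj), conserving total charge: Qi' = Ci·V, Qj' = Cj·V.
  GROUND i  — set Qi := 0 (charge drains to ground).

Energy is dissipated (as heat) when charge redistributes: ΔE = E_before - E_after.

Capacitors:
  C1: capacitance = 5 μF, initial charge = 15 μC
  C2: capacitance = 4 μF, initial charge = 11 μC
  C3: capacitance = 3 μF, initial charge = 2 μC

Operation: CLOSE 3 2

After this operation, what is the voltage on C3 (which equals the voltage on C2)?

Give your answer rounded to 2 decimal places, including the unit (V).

Initial: C1(5μF, Q=15μC, V=3.00V), C2(4μF, Q=11μC, V=2.75V), C3(3μF, Q=2μC, V=0.67V)
Op 1: CLOSE 3-2: Q_total=13.00, C_total=7.00, V=1.86; Q3=5.57, Q2=7.43; dissipated=3.720

Answer: 1.86 V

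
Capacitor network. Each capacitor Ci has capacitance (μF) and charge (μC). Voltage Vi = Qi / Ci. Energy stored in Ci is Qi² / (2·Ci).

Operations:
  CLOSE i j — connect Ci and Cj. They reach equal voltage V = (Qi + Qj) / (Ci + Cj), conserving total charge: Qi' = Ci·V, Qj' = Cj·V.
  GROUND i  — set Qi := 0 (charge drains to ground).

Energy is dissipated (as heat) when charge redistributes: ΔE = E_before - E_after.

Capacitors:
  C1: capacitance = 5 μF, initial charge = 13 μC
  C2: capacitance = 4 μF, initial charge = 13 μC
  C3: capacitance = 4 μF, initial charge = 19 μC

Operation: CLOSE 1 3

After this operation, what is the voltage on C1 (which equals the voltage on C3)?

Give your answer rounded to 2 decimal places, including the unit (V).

Answer: 3.56 V

Derivation:
Initial: C1(5μF, Q=13μC, V=2.60V), C2(4μF, Q=13μC, V=3.25V), C3(4μF, Q=19μC, V=4.75V)
Op 1: CLOSE 1-3: Q_total=32.00, C_total=9.00, V=3.56; Q1=17.78, Q3=14.22; dissipated=5.136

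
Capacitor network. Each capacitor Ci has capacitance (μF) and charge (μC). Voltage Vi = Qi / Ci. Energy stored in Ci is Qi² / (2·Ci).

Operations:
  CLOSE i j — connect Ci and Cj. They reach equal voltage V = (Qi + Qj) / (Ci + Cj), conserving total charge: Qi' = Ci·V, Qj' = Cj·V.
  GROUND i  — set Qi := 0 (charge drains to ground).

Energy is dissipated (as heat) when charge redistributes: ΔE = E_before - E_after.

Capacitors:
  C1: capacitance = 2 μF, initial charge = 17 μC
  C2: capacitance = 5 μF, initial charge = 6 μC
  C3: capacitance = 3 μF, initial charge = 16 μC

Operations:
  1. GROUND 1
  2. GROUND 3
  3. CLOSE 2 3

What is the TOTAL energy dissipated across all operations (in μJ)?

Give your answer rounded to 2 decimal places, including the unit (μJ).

Initial: C1(2μF, Q=17μC, V=8.50V), C2(5μF, Q=6μC, V=1.20V), C3(3μF, Q=16μC, V=5.33V)
Op 1: GROUND 1: Q1=0; energy lost=72.250
Op 2: GROUND 3: Q3=0; energy lost=42.667
Op 3: CLOSE 2-3: Q_total=6.00, C_total=8.00, V=0.75; Q2=3.75, Q3=2.25; dissipated=1.350
Total dissipated: 116.267 μJ

Answer: 116.27 μJ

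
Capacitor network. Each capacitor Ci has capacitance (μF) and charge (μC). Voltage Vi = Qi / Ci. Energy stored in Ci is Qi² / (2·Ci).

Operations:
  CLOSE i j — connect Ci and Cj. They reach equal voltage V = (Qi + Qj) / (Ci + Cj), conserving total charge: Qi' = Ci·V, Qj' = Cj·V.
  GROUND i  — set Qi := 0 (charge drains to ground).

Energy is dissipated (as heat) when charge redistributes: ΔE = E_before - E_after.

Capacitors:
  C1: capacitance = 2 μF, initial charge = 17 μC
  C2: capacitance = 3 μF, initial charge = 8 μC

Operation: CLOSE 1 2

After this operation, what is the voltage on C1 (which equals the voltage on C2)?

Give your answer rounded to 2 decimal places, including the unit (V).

Answer: 5.00 V

Derivation:
Initial: C1(2μF, Q=17μC, V=8.50V), C2(3μF, Q=8μC, V=2.67V)
Op 1: CLOSE 1-2: Q_total=25.00, C_total=5.00, V=5.00; Q1=10.00, Q2=15.00; dissipated=20.417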